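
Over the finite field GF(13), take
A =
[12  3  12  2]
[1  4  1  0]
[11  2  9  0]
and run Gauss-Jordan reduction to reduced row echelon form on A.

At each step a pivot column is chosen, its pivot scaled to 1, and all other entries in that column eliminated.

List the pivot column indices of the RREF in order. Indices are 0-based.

pivot(0,0)=12: scale R0 → (1, 10, 1, 11)
  clear (1,0): R1 −= (1)R0 → (0, 7, 0, 2)
  clear (2,0): R2 −= (11)R0 → (0, 9, 11, 9)
pivot(1,1)=7: scale R1 → (0, 1, 0, 4)
  clear (0,1): R0 −= (10)R1 → (1, 0, 1, 10)
  clear (2,1): R2 −= (9)R1 → (0, 0, 11, 12)
pivot(2,2)=11: scale R2 → (0, 0, 1, 7)
  clear (0,2): R0 −= (1)R2 → (1, 0, 0, 3)

pivot columns: 0, 1, 2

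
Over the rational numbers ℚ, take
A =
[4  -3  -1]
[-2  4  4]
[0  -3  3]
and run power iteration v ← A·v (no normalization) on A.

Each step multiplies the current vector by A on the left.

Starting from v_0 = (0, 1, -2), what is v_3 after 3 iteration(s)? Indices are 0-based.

v_3 = (233, -294, 105)

v_0 = (0, 1, -2).
v_1 = A·v_0 = (-1, -4, -9).
v_2 = A·v_1 = (17, -50, -15).
v_3 = A·v_2 = (233, -294, 105).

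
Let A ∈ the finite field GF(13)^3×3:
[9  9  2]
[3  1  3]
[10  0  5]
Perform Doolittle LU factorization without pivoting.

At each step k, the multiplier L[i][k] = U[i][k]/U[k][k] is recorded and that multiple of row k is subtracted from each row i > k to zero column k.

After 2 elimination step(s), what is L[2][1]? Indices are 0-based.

L[2][1] = 5

k=0: U[0][0]=9
  eliminate (1,0): mult=9, new row 1: (0, 11, 11); set L[1][0]=9
  eliminate (2,0): mult=4, new row 2: (0, 3, 10); set L[2][0]=4
k=1: U[1][1]=11
  eliminate (2,1): mult=5, new row 2: (0, 0, 7); set L[2][1]=5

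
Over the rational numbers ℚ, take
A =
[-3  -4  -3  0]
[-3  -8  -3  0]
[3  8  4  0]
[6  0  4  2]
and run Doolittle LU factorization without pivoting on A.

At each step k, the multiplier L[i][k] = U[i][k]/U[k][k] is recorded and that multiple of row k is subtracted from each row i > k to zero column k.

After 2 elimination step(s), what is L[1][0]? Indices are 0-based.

L[1][0] = 1

Step 1: pivot at (0,0) is -3.
  row1 ← row1 − (1)·row0  ⇒  L[1][0]=1, U row1=(0, -4, 0, 0)
  row2 ← row2 − (-1)·row0  ⇒  L[2][0]=-1, U row2=(0, 4, 1, 0)
  row3 ← row3 − (-2)·row0  ⇒  L[3][0]=-2, U row3=(0, -8, -2, 2)
Step 2: pivot at (1,1) is -4.
  row2 ← row2 − (-1)·row1  ⇒  L[2][1]=-1, U row2=(0, 0, 1, 0)
  row3 ← row3 − (2)·row1  ⇒  L[3][1]=2, U row3=(0, 0, -2, 2)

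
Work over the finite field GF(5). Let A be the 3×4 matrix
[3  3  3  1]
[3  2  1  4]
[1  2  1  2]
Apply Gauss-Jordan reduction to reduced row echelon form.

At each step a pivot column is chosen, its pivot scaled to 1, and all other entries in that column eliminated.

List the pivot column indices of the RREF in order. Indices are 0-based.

pivot columns: 0, 1, 2

step 1: normalize row 0 (÷3) = (1, 1, 1, 2)
  row 1: subtract 3×row0 = (0, 4, 3, 3)
  row 2: subtract 1×row0 = (0, 1, 0, 0)
step 2: normalize row 1 (÷4) = (0, 1, 2, 2)
  row 0: subtract 1×row1 = (1, 0, 4, 0)
  row 2: subtract 1×row1 = (0, 0, 3, 3)
step 3: normalize row 2 (÷3) = (0, 0, 1, 1)
  row 0: subtract 4×row2 = (1, 0, 0, 1)
  row 1: subtract 2×row2 = (0, 1, 0, 0)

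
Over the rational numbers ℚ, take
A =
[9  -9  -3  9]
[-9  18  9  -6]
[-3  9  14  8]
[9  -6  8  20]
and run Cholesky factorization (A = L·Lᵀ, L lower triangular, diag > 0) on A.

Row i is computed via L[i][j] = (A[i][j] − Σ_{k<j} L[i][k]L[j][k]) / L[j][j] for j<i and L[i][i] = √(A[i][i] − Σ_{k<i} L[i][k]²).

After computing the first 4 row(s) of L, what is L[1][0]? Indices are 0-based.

Step 1: L[0][0] = √(9) = 3.
  L[1][0] = (-9) / L[0][0] = -3.
Step 2: L[1][1] = √(9) = 3.
  L[2][0] = (-3) / L[0][0] = -1.
  L[2][1] = (6) / L[1][1] = 2.
Step 3: L[2][2] = √(9) = 3.
  L[3][0] = (9) / L[0][0] = 3.
  L[3][1] = (3) / L[1][1] = 1.
  L[3][2] = (9) / L[2][2] = 3.
Step 4: L[3][3] = √(1) = 1.

L[1][0] = -3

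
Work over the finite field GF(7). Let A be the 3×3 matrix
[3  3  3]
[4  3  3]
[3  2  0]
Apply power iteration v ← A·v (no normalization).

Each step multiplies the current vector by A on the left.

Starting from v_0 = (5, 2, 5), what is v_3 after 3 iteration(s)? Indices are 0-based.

v_0 = (5, 2, 5).
v_1 = A·v_0 = (1, 6, 5).
v_2 = A·v_1 = (1, 2, 1).
v_3 = A·v_2 = (5, 6, 0).

v_3 = (5, 6, 0)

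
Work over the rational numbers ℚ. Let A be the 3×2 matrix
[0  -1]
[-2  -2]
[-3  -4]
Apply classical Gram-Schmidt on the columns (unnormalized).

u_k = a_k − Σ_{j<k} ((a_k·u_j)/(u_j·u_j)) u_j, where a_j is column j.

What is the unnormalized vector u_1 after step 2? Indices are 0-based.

Step 1: u_0 = a_0 = (0, -2, -3).
Step 2: u_1 = a_1 − (16/13)·u_0 = (-1, 6/13, -4/13).

u_1 = (-1, 6/13, -4/13)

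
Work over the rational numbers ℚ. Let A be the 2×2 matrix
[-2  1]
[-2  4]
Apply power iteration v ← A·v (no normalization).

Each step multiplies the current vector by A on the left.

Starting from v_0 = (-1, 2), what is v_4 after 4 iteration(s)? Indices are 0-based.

v_0 = (-1, 2).
v_1 = A·v_0 = (4, 10).
v_2 = A·v_1 = (2, 32).
v_3 = A·v_2 = (28, 124).
v_4 = A·v_3 = (68, 440).

v_4 = (68, 440)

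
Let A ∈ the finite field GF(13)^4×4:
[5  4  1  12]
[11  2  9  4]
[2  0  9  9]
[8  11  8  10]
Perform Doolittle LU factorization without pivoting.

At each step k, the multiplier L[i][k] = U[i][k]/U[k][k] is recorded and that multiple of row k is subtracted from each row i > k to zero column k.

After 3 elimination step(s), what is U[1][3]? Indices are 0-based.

U[1][3] = 1

k=0: U[0][0]=5
  eliminate (1,0): mult=10, new row 1: (0, 1, 12, 1); set L[1][0]=10
  eliminate (2,0): mult=3, new row 2: (0, 1, 6, 12); set L[2][0]=3
  eliminate (3,0): mult=12, new row 3: (0, 2, 9, 9); set L[3][0]=12
k=1: U[1][1]=1
  eliminate (2,1): mult=1, new row 2: (0, 0, 7, 11); set L[2][1]=1
  eliminate (3,1): mult=2, new row 3: (0, 0, 11, 7); set L[3][1]=2
k=2: U[2][2]=7
  eliminate (3,2): mult=9, new row 3: (0, 0, 0, 12); set L[3][2]=9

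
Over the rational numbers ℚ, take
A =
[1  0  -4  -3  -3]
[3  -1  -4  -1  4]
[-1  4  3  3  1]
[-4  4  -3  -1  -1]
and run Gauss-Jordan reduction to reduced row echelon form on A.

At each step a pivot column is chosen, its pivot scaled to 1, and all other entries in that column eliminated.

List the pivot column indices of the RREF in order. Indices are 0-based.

step 1: normalize row 0 (÷1) = (1, 0, -4, -3, -3)
  row 1: subtract 3×row0 = (0, -1, 8, 8, 13)
  row 2: subtract -1×row0 = (0, 4, -1, 0, -2)
  row 3: subtract -4×row0 = (0, 4, -19, -13, -13)
step 2: normalize row 1 (÷-1) = (0, 1, -8, -8, -13)
  row 2: subtract 4×row1 = (0, 0, 31, 32, 50)
  row 3: subtract 4×row1 = (0, 0, 13, 19, 39)
step 3: normalize row 2 (÷31) = (0, 0, 1, 32/31, 50/31)
  row 0: subtract -4×row2 = (1, 0, 0, 35/31, 107/31)
  row 1: subtract -8×row2 = (0, 1, 0, 8/31, -3/31)
  row 3: subtract 13×row2 = (0, 0, 0, 173/31, 559/31)
step 4: normalize row 3 (÷173/31) = (0, 0, 0, 1, 559/173)
  row 0: subtract 35/31×row3 = (1, 0, 0, 0, -34/173)
  row 1: subtract 8/31×row3 = (0, 1, 0, 0, -161/173)
  row 2: subtract 32/31×row3 = (0, 0, 1, 0, -298/173)

pivot columns: 0, 1, 2, 3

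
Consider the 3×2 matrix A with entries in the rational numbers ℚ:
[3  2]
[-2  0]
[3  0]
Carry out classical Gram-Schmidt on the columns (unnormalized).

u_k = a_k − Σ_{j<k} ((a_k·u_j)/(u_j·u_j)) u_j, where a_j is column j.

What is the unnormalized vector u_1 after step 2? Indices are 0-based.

Step 1: u_0 = a_0 = (3, -2, 3).
Step 2: u_1 = a_1 − (3/11)·u_0 = (13/11, 6/11, -9/11).

u_1 = (13/11, 6/11, -9/11)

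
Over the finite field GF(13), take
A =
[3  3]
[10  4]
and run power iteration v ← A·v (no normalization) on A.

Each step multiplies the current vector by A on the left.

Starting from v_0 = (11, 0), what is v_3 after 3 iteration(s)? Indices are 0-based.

v_3 = (9, 12)

v_0 = (11, 0).
v_1 = A·v_0 = (7, 6).
v_2 = A·v_1 = (0, 3).
v_3 = A·v_2 = (9, 12).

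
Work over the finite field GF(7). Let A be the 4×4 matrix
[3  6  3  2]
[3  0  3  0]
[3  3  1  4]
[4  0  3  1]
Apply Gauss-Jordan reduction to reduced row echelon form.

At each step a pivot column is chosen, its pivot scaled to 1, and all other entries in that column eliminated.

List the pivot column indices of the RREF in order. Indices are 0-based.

pivot columns: 0, 1, 2, 3

step 1: normalize row 0 (÷3) = (1, 2, 1, 3)
  row 1: subtract 3×row0 = (0, 1, 0, 5)
  row 2: subtract 3×row0 = (0, 4, 5, 2)
  row 3: subtract 4×row0 = (0, 6, 6, 3)
step 2: normalize row 1 (÷1) = (0, 1, 0, 5)
  row 0: subtract 2×row1 = (1, 0, 1, 0)
  row 2: subtract 4×row1 = (0, 0, 5, 3)
  row 3: subtract 6×row1 = (0, 0, 6, 1)
step 3: normalize row 2 (÷5) = (0, 0, 1, 2)
  row 0: subtract 1×row2 = (1, 0, 0, 5)
  row 3: subtract 6×row2 = (0, 0, 0, 3)
step 4: normalize row 3 (÷3) = (0, 0, 0, 1)
  row 0: subtract 5×row3 = (1, 0, 0, 0)
  row 1: subtract 5×row3 = (0, 1, 0, 0)
  row 2: subtract 2×row3 = (0, 0, 1, 0)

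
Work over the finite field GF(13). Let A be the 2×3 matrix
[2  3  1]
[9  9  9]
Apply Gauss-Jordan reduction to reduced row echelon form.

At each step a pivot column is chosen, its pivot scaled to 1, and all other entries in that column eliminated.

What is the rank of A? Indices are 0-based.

rank = 2

step 1: normalize row 0 (÷2) = (1, 8, 7)
  row 1: subtract 9×row0 = (0, 2, 11)
step 2: normalize row 1 (÷2) = (0, 1, 12)
  row 0: subtract 8×row1 = (1, 0, 2)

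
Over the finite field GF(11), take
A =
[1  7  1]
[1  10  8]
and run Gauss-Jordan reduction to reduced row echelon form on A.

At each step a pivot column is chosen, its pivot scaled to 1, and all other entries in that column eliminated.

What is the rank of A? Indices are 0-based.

rank = 2

step 1: normalize row 0 (÷1) = (1, 7, 1)
  row 1: subtract 1×row0 = (0, 3, 7)
step 2: normalize row 1 (÷3) = (0, 1, 6)
  row 0: subtract 7×row1 = (1, 0, 3)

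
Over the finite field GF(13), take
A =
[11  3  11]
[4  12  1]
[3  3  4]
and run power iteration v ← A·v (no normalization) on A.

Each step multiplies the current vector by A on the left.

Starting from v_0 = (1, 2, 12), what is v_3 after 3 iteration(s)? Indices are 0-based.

v_3 = (1, 2, 9)

v_0 = (1, 2, 12).
v_1 = A·v_0 = (6, 1, 5).
v_2 = A·v_1 = (7, 2, 2).
v_3 = A·v_2 = (1, 2, 9).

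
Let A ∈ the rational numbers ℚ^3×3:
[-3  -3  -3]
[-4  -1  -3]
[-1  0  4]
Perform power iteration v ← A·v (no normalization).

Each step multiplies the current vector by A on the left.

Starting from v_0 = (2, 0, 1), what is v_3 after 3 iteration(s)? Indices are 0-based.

v_0 = (2, 0, 1).
v_1 = A·v_0 = (-9, -11, 2).
v_2 = A·v_1 = (54, 41, 17).
v_3 = A·v_2 = (-336, -308, 14).

v_3 = (-336, -308, 14)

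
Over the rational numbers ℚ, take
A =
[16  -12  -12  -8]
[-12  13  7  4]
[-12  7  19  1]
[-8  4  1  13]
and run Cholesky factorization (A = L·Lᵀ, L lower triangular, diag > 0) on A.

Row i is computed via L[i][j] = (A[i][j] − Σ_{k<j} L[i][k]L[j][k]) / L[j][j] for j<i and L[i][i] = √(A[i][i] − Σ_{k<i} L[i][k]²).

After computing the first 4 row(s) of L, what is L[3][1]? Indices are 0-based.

Step 1: L[0][0] = √(16) = 4.
  L[1][0] = (-12) / L[0][0] = -3.
Step 2: L[1][1] = √(4) = 2.
  L[2][0] = (-12) / L[0][0] = -3.
  L[2][1] = (-2) / L[1][1] = -1.
Step 3: L[2][2] = √(9) = 3.
  L[3][0] = (-8) / L[0][0] = -2.
  L[3][1] = (-2) / L[1][1] = -1.
  L[3][2] = (-6) / L[2][2] = -2.
Step 4: L[3][3] = √(4) = 2.

L[3][1] = -1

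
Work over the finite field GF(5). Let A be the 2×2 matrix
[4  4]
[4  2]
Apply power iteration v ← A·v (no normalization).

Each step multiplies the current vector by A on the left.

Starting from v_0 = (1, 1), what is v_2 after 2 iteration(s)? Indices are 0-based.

v_2 = (1, 4)

v_0 = (1, 1).
v_1 = A·v_0 = (3, 1).
v_2 = A·v_1 = (1, 4).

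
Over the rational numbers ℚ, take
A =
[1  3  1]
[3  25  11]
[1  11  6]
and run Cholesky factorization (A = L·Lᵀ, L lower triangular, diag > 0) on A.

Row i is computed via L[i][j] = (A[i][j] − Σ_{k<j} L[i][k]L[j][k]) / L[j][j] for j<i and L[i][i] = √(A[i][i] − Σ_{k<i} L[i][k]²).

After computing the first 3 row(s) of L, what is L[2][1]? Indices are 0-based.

L[2][1] = 2

Step 1: L[0][0] = √(1) = 1.
  L[1][0] = (3) / L[0][0] = 3.
Step 2: L[1][1] = √(16) = 4.
  L[2][0] = (1) / L[0][0] = 1.
  L[2][1] = (8) / L[1][1] = 2.
Step 3: L[2][2] = √(1) = 1.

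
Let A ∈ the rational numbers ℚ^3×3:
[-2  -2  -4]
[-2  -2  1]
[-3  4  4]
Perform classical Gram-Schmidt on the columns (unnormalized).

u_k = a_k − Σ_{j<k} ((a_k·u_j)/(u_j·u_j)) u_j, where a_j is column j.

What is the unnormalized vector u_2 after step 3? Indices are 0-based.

u_2 = (-5/2, 5/2, 0)

Step 1: u_0 = a_0 = (-2, -2, -3).
Step 2: u_1 = a_1 − (-4/17)·u_0 = (-42/17, -42/17, 56/17).
Step 3: u_2 = a_2 − (-6/17)·u_0 − (25/28)·u_1 = (-5/2, 5/2, 0).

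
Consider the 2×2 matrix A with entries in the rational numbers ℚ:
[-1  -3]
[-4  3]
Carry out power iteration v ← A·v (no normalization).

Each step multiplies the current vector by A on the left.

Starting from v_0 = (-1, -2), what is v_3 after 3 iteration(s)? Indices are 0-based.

v_3 = (103, -98)

v_0 = (-1, -2).
v_1 = A·v_0 = (7, -2).
v_2 = A·v_1 = (-1, -34).
v_3 = A·v_2 = (103, -98).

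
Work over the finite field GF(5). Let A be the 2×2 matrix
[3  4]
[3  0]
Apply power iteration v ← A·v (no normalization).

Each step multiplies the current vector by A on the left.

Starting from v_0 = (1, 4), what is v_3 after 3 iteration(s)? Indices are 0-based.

v_0 = (1, 4).
v_1 = A·v_0 = (4, 3).
v_2 = A·v_1 = (4, 2).
v_3 = A·v_2 = (0, 2).

v_3 = (0, 2)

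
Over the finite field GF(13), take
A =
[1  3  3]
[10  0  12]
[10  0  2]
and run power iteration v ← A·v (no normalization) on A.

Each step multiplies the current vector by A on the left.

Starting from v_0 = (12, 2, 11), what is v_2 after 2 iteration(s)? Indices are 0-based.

v_0 = (12, 2, 11).
v_1 = A·v_0 = (12, 5, 12).
v_2 = A·v_1 = (11, 4, 1).

v_2 = (11, 4, 1)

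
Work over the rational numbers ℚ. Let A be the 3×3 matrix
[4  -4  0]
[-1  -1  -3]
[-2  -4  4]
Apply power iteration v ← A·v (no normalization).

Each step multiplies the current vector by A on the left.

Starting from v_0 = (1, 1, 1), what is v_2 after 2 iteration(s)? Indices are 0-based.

v_0 = (1, 1, 1).
v_1 = A·v_0 = (0, -5, -2).
v_2 = A·v_1 = (20, 11, 12).

v_2 = (20, 11, 12)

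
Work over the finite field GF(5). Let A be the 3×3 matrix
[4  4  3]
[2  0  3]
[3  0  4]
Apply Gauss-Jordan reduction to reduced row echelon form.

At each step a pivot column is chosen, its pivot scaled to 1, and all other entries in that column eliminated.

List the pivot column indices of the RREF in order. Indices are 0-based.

[1] R0 /= 4  ⇒  (1, 1, 2)
     R1 -= 2·R0  ⇒  (0, 3, 4)
     R2 -= 3·R0  ⇒  (0, 2, 3)
[2] R1 /= 3  ⇒  (0, 1, 3)
     R0 -= 1·R1  ⇒  (1, 0, 4)
     R2 -= 2·R1  ⇒  (0, 0, 2)
[3] R2 /= 2  ⇒  (0, 0, 1)
     R0 -= 4·R2  ⇒  (1, 0, 0)
     R1 -= 3·R2  ⇒  (0, 1, 0)

pivot columns: 0, 1, 2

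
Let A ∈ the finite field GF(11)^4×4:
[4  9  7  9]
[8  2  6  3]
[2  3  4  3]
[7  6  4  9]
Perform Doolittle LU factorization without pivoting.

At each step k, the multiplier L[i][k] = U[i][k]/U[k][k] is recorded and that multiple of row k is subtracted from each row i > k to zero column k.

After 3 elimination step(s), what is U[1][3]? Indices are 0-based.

U[1][3] = 7

Step 1: pivot at (0,0) is 4.
  row1 ← row1 − (2)·row0  ⇒  L[1][0]=2, U row1=(0, 6, 3, 7)
  row2 ← row2 − (6)·row0  ⇒  L[2][0]=6, U row2=(0, 4, 6, 4)
  row3 ← row3 − (10)·row0  ⇒  L[3][0]=10, U row3=(0, 4, 0, 7)
Step 2: pivot at (1,1) is 6.
  row2 ← row2 − (8)·row1  ⇒  L[2][1]=8, U row2=(0, 0, 4, 3)
  row3 ← row3 − (8)·row1  ⇒  L[3][1]=8, U row3=(0, 0, 9, 6)
Step 3: pivot at (2,2) is 4.
  row3 ← row3 − (5)·row2  ⇒  L[3][2]=5, U row3=(0, 0, 0, 2)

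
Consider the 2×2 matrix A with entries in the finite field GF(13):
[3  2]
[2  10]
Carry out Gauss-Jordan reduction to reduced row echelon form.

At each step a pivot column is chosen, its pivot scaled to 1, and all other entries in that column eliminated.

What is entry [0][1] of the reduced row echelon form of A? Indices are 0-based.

M[0][1] = 5

pivot(0,0)=3: scale R0 → (1, 5)
  clear (1,0): R1 −= (2)R0 → (0, 0)
col 1: no nonzero at/below row 1; advance.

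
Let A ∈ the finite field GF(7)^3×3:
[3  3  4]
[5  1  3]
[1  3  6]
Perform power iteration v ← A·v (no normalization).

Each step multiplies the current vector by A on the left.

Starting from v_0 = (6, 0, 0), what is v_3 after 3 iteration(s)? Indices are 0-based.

v_3 = (3, 3, 4)

v_0 = (6, 0, 0).
v_1 = A·v_0 = (4, 2, 6).
v_2 = A·v_1 = (0, 5, 4).
v_3 = A·v_2 = (3, 3, 4).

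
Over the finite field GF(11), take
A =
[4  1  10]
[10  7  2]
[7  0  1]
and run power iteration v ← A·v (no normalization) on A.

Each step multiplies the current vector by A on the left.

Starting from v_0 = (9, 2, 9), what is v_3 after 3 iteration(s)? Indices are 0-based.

v_3 = (5, 6, 7)

v_0 = (9, 2, 9).
v_1 = A·v_0 = (7, 1, 6).
v_2 = A·v_1 = (1, 1, 0).
v_3 = A·v_2 = (5, 6, 7).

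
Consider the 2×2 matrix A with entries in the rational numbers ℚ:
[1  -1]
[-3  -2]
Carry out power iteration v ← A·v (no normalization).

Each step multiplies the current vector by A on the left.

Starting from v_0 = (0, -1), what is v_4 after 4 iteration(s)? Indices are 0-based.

v_4 = (-11, -52)

v_0 = (0, -1).
v_1 = A·v_0 = (1, 2).
v_2 = A·v_1 = (-1, -7).
v_3 = A·v_2 = (6, 17).
v_4 = A·v_3 = (-11, -52).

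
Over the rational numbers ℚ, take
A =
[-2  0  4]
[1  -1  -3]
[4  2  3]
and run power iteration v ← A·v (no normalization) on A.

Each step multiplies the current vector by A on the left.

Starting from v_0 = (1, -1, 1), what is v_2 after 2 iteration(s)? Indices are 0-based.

v_0 = (1, -1, 1).
v_1 = A·v_0 = (2, -1, 5).
v_2 = A·v_1 = (16, -12, 21).

v_2 = (16, -12, 21)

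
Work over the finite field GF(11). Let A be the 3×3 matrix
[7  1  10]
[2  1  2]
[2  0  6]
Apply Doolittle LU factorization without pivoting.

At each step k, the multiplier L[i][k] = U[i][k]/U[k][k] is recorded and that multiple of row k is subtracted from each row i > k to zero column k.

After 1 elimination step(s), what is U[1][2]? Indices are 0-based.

k=0: U[0][0]=7
  eliminate (1,0): mult=5, new row 1: (0, 7, 7); set L[1][0]=5
  eliminate (2,0): mult=5, new row 2: (0, 6, 0); set L[2][0]=5

U[1][2] = 7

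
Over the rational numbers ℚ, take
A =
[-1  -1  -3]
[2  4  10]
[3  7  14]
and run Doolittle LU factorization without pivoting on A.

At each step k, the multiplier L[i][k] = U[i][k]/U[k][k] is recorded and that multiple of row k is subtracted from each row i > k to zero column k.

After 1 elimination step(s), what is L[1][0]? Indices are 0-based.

L[1][0] = -2

k=0: U[0][0]=-1
  eliminate (1,0): mult=-2, new row 1: (0, 2, 4); set L[1][0]=-2
  eliminate (2,0): mult=-3, new row 2: (0, 4, 5); set L[2][0]=-3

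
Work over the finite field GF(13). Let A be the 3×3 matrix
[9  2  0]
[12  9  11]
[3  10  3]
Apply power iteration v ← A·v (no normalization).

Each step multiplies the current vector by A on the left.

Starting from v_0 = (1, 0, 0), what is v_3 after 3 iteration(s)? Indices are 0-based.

v_0 = (1, 0, 0).
v_1 = A·v_0 = (9, 12, 3).
v_2 = A·v_1 = (1, 2, 0).
v_3 = A·v_2 = (0, 4, 10).

v_3 = (0, 4, 10)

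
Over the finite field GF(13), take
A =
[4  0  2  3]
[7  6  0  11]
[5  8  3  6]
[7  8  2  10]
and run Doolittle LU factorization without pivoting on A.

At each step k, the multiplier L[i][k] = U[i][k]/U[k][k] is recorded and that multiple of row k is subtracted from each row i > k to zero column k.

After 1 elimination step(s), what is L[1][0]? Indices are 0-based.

L[1][0] = 5

[col 0] pivot 4
  R1 -= 5*R0 → (0, 6, 3, 9)  (L[1][0] := 5)
  R2 -= 11*R0 → (0, 8, 7, 12)  (L[2][0] := 11)
  R3 -= 5*R0 → (0, 8, 5, 8)  (L[3][0] := 5)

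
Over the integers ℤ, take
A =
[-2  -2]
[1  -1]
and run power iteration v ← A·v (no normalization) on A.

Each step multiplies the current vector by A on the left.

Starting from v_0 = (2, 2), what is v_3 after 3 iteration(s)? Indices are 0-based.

v_0 = (2, 2).
v_1 = A·v_0 = (-8, 0).
v_2 = A·v_1 = (16, -8).
v_3 = A·v_2 = (-16, 24).

v_3 = (-16, 24)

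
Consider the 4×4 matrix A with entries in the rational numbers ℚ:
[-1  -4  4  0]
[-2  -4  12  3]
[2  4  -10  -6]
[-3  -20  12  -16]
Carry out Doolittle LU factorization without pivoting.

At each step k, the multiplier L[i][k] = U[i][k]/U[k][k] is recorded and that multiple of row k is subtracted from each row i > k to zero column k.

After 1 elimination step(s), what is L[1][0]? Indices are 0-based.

L[1][0] = 2

Step 1: pivot at (0,0) is -1.
  row1 ← row1 − (2)·row0  ⇒  L[1][0]=2, U row1=(0, 4, 4, 3)
  row2 ← row2 − (-2)·row0  ⇒  L[2][0]=-2, U row2=(0, -4, -2, -6)
  row3 ← row3 − (3)·row0  ⇒  L[3][0]=3, U row3=(0, -8, 0, -16)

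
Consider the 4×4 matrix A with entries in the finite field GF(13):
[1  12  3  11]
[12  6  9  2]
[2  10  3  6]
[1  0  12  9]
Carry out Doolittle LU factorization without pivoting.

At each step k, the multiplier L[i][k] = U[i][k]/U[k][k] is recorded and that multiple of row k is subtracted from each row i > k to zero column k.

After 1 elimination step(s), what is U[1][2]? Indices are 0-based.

[col 0] pivot 1
  R1 -= 12*R0 → (0, 5, 12, 0)  (L[1][0] := 12)
  R2 -= 2*R0 → (0, 12, 10, 10)  (L[2][0] := 2)
  R3 -= 1*R0 → (0, 1, 9, 11)  (L[3][0] := 1)

U[1][2] = 12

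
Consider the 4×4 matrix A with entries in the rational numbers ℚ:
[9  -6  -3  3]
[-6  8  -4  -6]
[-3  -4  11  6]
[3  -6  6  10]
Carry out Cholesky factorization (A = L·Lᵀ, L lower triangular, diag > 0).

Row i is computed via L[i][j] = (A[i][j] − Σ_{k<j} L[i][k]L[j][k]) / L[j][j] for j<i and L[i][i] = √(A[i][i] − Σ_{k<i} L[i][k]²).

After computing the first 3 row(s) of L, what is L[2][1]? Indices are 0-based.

L[2][1] = -3

Step 1: L[0][0] = √(9) = 3.
  L[1][0] = (-6) / L[0][0] = -2.
Step 2: L[1][1] = √(4) = 2.
  L[2][0] = (-3) / L[0][0] = -1.
  L[2][1] = (-6) / L[1][1] = -3.
Step 3: L[2][2] = √(1) = 1.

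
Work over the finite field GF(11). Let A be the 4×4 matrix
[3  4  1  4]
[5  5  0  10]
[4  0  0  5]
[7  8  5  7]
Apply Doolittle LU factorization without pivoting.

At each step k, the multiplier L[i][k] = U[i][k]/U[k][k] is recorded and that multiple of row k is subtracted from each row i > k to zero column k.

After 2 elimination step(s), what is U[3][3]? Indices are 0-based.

Step 1: pivot at (0,0) is 3.
  row1 ← row1 − (9)·row0  ⇒  L[1][0]=9, U row1=(0, 2, 2, 7)
  row2 ← row2 − (5)·row0  ⇒  L[2][0]=5, U row2=(0, 2, 6, 7)
  row3 ← row3 − (6)·row0  ⇒  L[3][0]=6, U row3=(0, 6, 10, 5)
Step 2: pivot at (1,1) is 2.
  row2 ← row2 − (1)·row1  ⇒  L[2][1]=1, U row2=(0, 0, 4, 0)
  row3 ← row3 − (3)·row1  ⇒  L[3][1]=3, U row3=(0, 0, 4, 6)

U[3][3] = 6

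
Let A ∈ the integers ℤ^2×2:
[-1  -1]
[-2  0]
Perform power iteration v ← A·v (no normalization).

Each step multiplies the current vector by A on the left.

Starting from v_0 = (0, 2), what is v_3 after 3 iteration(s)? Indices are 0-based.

v_0 = (0, 2).
v_1 = A·v_0 = (-2, 0).
v_2 = A·v_1 = (2, 4).
v_3 = A·v_2 = (-6, -4).

v_3 = (-6, -4)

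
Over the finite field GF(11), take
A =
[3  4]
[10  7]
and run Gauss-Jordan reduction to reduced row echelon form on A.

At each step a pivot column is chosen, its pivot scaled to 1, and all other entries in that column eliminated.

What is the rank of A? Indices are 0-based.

step 1: normalize row 0 (÷3) = (1, 5)
  row 1: subtract 10×row0 = (0, 1)
step 2: normalize row 1 (÷1) = (0, 1)
  row 0: subtract 5×row1 = (1, 0)

rank = 2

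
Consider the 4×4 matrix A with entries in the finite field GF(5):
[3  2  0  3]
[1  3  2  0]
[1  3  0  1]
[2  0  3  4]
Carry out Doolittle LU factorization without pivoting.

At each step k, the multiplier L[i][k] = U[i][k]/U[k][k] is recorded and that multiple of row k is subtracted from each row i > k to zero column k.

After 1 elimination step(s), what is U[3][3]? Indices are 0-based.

U[3][3] = 2

k=0: U[0][0]=3
  eliminate (1,0): mult=2, new row 1: (0, 4, 2, 4); set L[1][0]=2
  eliminate (2,0): mult=2, new row 2: (0, 4, 0, 0); set L[2][0]=2
  eliminate (3,0): mult=4, new row 3: (0, 2, 3, 2); set L[3][0]=4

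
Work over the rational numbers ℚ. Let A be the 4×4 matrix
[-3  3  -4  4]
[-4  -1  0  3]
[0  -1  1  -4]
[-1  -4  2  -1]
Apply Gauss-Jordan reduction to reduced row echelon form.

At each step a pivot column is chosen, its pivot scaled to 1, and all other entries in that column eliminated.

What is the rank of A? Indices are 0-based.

rank = 4

[1] R0 /= -3  ⇒  (1, -1, 4/3, -4/3)
     R1 -= -4·R0  ⇒  (0, -5, 16/3, -7/3)
     R3 -= -1·R0  ⇒  (0, -5, 10/3, -7/3)
[2] R1 /= -5  ⇒  (0, 1, -16/15, 7/15)
     R0 -= -1·R1  ⇒  (1, 0, 4/15, -13/15)
     R2 -= -1·R1  ⇒  (0, 0, -1/15, -53/15)
     R3 -= -5·R1  ⇒  (0, 0, -2, 0)
[3] R2 /= -1/15  ⇒  (0, 0, 1, 53)
     R0 -= 4/15·R2  ⇒  (1, 0, 0, -15)
     R1 -= -16/15·R2  ⇒  (0, 1, 0, 57)
     R3 -= -2·R2  ⇒  (0, 0, 0, 106)
[4] R3 /= 106  ⇒  (0, 0, 0, 1)
     R0 -= -15·R3  ⇒  (1, 0, 0, 0)
     R1 -= 57·R3  ⇒  (0, 1, 0, 0)
     R2 -= 53·R3  ⇒  (0, 0, 1, 0)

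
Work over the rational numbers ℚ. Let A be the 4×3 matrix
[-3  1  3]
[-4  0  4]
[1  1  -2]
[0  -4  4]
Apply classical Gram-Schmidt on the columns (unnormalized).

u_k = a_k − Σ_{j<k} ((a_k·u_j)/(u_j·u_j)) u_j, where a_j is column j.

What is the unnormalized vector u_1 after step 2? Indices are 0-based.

Step 1: u_0 = a_0 = (-3, -4, 1, 0).
Step 2: u_1 = a_1 − (-1/13)·u_0 = (10/13, -4/13, 14/13, -4).

u_1 = (10/13, -4/13, 14/13, -4)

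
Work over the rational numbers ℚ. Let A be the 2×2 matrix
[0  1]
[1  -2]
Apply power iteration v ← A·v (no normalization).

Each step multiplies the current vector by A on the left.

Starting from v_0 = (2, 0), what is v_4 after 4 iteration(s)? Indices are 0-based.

v_4 = (10, -24)

v_0 = (2, 0).
v_1 = A·v_0 = (0, 2).
v_2 = A·v_1 = (2, -4).
v_3 = A·v_2 = (-4, 10).
v_4 = A·v_3 = (10, -24).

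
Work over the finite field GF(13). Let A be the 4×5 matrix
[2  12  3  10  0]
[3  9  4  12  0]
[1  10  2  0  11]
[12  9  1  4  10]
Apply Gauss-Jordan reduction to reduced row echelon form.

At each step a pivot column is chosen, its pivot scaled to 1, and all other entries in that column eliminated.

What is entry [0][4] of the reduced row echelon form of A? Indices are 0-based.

pivot(0,0)=2: scale R0 → (1, 6, 8, 5, 0)
  clear (1,0): R1 −= (3)R0 → (0, 4, 6, 10, 0)
  clear (2,0): R2 −= (1)R0 → (0, 4, 7, 8, 11)
  clear (3,0): R3 −= (12)R0 → (0, 2, 9, 9, 10)
pivot(1,1)=4: scale R1 → (0, 1, 8, 9, 0)
  clear (0,1): R0 −= (6)R1 → (1, 0, 12, 3, 0)
  clear (2,1): R2 −= (4)R1 → (0, 0, 1, 11, 11)
  clear (3,1): R3 −= (2)R1 → (0, 0, 6, 4, 10)
pivot(2,2)=1: scale R2 → (0, 0, 1, 11, 11)
  clear (0,2): R0 −= (12)R2 → (1, 0, 0, 1, 11)
  clear (1,2): R1 −= (8)R2 → (0, 1, 0, 12, 3)
  clear (3,2): R3 −= (6)R2 → (0, 0, 0, 3, 9)
pivot(3,3)=3: scale R3 → (0, 0, 0, 1, 3)
  clear (0,3): R0 −= (1)R3 → (1, 0, 0, 0, 8)
  clear (1,3): R1 −= (12)R3 → (0, 1, 0, 0, 6)
  clear (2,3): R2 −= (11)R3 → (0, 0, 1, 0, 4)

M[0][4] = 8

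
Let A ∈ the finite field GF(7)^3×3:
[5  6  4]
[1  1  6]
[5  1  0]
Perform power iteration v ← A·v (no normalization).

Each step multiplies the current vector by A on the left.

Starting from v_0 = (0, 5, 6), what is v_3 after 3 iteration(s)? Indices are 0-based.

v_0 = (0, 5, 6).
v_1 = A·v_0 = (5, 6, 5).
v_2 = A·v_1 = (4, 6, 3).
v_3 = A·v_2 = (5, 0, 5).

v_3 = (5, 0, 5)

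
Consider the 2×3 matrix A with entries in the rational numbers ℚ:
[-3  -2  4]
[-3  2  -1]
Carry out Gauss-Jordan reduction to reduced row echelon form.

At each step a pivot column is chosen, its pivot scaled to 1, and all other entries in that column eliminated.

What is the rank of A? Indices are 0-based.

rank = 2

[1] R0 /= -3  ⇒  (1, 2/3, -4/3)
     R1 -= -3·R0  ⇒  (0, 4, -5)
[2] R1 /= 4  ⇒  (0, 1, -5/4)
     R0 -= 2/3·R1  ⇒  (1, 0, -1/2)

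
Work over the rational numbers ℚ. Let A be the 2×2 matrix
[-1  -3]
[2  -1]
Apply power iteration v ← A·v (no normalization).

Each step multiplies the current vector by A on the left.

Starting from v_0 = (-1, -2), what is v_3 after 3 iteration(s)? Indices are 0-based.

v_0 = (-1, -2).
v_1 = A·v_0 = (7, 0).
v_2 = A·v_1 = (-7, 14).
v_3 = A·v_2 = (-35, -28).

v_3 = (-35, -28)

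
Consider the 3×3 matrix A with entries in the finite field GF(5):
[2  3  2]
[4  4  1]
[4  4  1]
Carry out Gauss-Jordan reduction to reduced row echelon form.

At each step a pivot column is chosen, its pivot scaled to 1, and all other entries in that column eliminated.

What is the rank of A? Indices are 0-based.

rank = 2

pivot(0,0)=2: scale R0 → (1, 4, 1)
  clear (1,0): R1 −= (4)R0 → (0, 3, 2)
  clear (2,0): R2 −= (4)R0 → (0, 3, 2)
pivot(1,1)=3: scale R1 → (0, 1, 4)
  clear (0,1): R0 −= (4)R1 → (1, 0, 0)
  clear (2,1): R2 −= (3)R1 → (0, 0, 0)
col 2: no nonzero at/below row 2; advance.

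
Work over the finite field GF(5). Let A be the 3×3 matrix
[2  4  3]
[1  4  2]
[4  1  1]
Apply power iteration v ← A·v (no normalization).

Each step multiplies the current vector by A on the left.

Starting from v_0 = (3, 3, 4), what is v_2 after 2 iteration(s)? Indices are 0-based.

v_2 = (4, 0, 2)

v_0 = (3, 3, 4).
v_1 = A·v_0 = (0, 3, 4).
v_2 = A·v_1 = (4, 0, 2).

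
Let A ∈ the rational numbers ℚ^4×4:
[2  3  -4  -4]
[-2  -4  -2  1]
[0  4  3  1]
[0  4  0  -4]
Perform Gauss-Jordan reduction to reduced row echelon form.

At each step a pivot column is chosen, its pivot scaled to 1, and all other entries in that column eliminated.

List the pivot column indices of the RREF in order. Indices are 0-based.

pivot(0,0)=2: scale R0 → (1, 3/2, -2, -2)
  clear (1,0): R1 −= (-2)R0 → (0, -1, -6, -3)
pivot(1,1)=-1: scale R1 → (0, 1, 6, 3)
  clear (0,1): R0 −= (3/2)R1 → (1, 0, -11, -13/2)
  clear (2,1): R2 −= (4)R1 → (0, 0, -21, -11)
  clear (3,1): R3 −= (4)R1 → (0, 0, -24, -16)
pivot(2,2)=-21: scale R2 → (0, 0, 1, 11/21)
  clear (0,2): R0 −= (-11)R2 → (1, 0, 0, -31/42)
  clear (1,2): R1 −= (6)R2 → (0, 1, 0, -1/7)
  clear (3,2): R3 −= (-24)R2 → (0, 0, 0, -24/7)
pivot(3,3)=-24/7: scale R3 → (0, 0, 0, 1)
  clear (0,3): R0 −= (-31/42)R3 → (1, 0, 0, 0)
  clear (1,3): R1 −= (-1/7)R3 → (0, 1, 0, 0)
  clear (2,3): R2 −= (11/21)R3 → (0, 0, 1, 0)

pivot columns: 0, 1, 2, 3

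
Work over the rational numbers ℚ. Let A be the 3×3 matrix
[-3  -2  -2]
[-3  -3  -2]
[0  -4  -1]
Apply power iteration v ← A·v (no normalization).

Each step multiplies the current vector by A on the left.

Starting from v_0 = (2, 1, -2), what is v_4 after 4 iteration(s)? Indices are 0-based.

v_4 = (1274, 1489, 1006)

v_0 = (2, 1, -2).
v_1 = A·v_0 = (-4, -5, -2).
v_2 = A·v_1 = (26, 31, 22).
v_3 = A·v_2 = (-184, -215, -146).
v_4 = A·v_3 = (1274, 1489, 1006).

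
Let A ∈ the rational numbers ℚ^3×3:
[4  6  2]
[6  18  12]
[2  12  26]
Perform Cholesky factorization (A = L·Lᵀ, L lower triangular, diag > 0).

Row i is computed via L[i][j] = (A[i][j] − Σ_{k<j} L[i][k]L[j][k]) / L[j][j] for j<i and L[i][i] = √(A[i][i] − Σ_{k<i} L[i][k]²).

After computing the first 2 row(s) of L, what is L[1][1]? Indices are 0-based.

L[1][1] = 3

Step 1: L[0][0] = √(4) = 2.
  L[1][0] = (6) / L[0][0] = 3.
Step 2: L[1][1] = √(9) = 3.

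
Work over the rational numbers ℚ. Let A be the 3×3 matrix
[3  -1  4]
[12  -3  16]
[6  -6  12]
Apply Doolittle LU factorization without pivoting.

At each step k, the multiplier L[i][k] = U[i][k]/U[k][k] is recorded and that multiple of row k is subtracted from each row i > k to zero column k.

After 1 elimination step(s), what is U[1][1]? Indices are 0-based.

Step 1: pivot at (0,0) is 3.
  row1 ← row1 − (4)·row0  ⇒  L[1][0]=4, U row1=(0, 1, 0)
  row2 ← row2 − (2)·row0  ⇒  L[2][0]=2, U row2=(0, -4, 4)

U[1][1] = 1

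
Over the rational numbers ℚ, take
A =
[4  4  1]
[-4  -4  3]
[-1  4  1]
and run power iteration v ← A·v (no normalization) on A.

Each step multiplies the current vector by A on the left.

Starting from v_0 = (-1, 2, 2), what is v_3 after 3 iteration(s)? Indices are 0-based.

v_0 = (-1, 2, 2).
v_1 = A·v_0 = (6, 2, 11).
v_2 = A·v_1 = (43, 1, 13).
v_3 = A·v_2 = (189, -137, -26).

v_3 = (189, -137, -26)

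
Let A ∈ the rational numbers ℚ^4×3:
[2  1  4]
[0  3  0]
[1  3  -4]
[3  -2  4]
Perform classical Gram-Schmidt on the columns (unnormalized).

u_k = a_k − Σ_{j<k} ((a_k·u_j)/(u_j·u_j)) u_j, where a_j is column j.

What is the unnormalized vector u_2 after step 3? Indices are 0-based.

u_2 = (788/321, 208/107, -1012/321, -188/321)

Step 1: u_0 = a_0 = (2, 0, 1, 3).
Step 2: u_1 = a_1 − (-1/14)·u_0 = (8/7, 3, 43/14, -25/14).
Step 3: u_2 = a_2 − (8/7)·u_0 − (-208/321)·u_1 = (788/321, 208/107, -1012/321, -188/321).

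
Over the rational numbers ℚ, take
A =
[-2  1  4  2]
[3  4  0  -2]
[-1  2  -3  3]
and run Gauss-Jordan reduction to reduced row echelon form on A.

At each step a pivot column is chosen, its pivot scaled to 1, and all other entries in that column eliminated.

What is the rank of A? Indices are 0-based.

pivot(0,0)=-2: scale R0 → (1, -1/2, -2, -1)
  clear (1,0): R1 −= (3)R0 → (0, 11/2, 6, 1)
  clear (2,0): R2 −= (-1)R0 → (0, 3/2, -5, 2)
pivot(1,1)=11/2: scale R1 → (0, 1, 12/11, 2/11)
  clear (0,1): R0 −= (-1/2)R1 → (1, 0, -16/11, -10/11)
  clear (2,1): R2 −= (3/2)R1 → (0, 0, -73/11, 19/11)
pivot(2,2)=-73/11: scale R2 → (0, 0, 1, -19/73)
  clear (0,2): R0 −= (-16/11)R2 → (1, 0, 0, -94/73)
  clear (1,2): R1 −= (12/11)R2 → (0, 1, 0, 34/73)

rank = 3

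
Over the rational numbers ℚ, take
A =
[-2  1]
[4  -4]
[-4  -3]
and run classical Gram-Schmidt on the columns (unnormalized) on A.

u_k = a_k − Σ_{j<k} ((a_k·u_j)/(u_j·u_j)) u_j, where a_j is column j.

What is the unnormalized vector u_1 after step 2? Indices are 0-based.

Step 1: u_0 = a_0 = (-2, 4, -4).
Step 2: u_1 = a_1 − (-1/6)·u_0 = (2/3, -10/3, -11/3).

u_1 = (2/3, -10/3, -11/3)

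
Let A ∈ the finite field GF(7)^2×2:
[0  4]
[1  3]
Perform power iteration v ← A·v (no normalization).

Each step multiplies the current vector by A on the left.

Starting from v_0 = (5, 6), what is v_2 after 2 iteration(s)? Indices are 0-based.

v_2 = (1, 2)

v_0 = (5, 6).
v_1 = A·v_0 = (3, 2).
v_2 = A·v_1 = (1, 2).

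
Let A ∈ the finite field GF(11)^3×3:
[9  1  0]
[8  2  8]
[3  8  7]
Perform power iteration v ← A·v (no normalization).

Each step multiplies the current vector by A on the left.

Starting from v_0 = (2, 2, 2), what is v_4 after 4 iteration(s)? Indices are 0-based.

v_0 = (2, 2, 2).
v_1 = A·v_0 = (9, 3, 3).
v_2 = A·v_1 = (7, 3, 6).
v_3 = A·v_2 = (0, 0, 10).
v_4 = A·v_3 = (0, 3, 4).

v_4 = (0, 3, 4)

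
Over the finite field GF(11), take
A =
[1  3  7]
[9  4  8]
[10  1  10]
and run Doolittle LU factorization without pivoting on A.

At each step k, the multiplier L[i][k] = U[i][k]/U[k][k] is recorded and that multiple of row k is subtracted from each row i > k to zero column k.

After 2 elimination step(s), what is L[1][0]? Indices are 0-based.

L[1][0] = 9

k=0: U[0][0]=1
  eliminate (1,0): mult=9, new row 1: (0, 10, 0); set L[1][0]=9
  eliminate (2,0): mult=10, new row 2: (0, 4, 6); set L[2][0]=10
k=1: U[1][1]=10
  eliminate (2,1): mult=7, new row 2: (0, 0, 6); set L[2][1]=7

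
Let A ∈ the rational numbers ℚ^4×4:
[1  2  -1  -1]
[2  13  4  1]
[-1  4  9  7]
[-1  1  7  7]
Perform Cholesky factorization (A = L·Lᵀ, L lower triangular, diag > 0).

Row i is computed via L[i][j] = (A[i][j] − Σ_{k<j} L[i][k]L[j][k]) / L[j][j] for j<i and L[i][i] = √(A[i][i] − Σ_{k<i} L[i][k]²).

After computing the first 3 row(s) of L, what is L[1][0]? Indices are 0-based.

L[1][0] = 2

Step 1: L[0][0] = √(1) = 1.
  L[1][0] = (2) / L[0][0] = 2.
Step 2: L[1][1] = √(9) = 3.
  L[2][0] = (-1) / L[0][0] = -1.
  L[2][1] = (6) / L[1][1] = 2.
Step 3: L[2][2] = √(4) = 2.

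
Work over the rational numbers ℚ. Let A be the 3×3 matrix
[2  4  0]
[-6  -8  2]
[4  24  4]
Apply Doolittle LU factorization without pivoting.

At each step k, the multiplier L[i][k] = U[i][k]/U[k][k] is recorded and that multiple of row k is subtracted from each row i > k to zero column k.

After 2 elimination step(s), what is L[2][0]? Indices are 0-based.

L[2][0] = 2

Step 1: pivot at (0,0) is 2.
  row1 ← row1 − (-3)·row0  ⇒  L[1][0]=-3, U row1=(0, 4, 2)
  row2 ← row2 − (2)·row0  ⇒  L[2][0]=2, U row2=(0, 16, 4)
Step 2: pivot at (1,1) is 4.
  row2 ← row2 − (4)·row1  ⇒  L[2][1]=4, U row2=(0, 0, -4)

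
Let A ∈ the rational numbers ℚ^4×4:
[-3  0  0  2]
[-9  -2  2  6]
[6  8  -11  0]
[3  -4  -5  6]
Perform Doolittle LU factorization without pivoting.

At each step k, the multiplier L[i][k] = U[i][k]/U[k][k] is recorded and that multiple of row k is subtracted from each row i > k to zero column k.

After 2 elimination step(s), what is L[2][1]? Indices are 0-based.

Step 1: pivot at (0,0) is -3.
  row1 ← row1 − (3)·row0  ⇒  L[1][0]=3, U row1=(0, -2, 2, 0)
  row2 ← row2 − (-2)·row0  ⇒  L[2][0]=-2, U row2=(0, 8, -11, 4)
  row3 ← row3 − (-1)·row0  ⇒  L[3][0]=-1, U row3=(0, -4, -5, 8)
Step 2: pivot at (1,1) is -2.
  row2 ← row2 − (-4)·row1  ⇒  L[2][1]=-4, U row2=(0, 0, -3, 4)
  row3 ← row3 − (2)·row1  ⇒  L[3][1]=2, U row3=(0, 0, -9, 8)

L[2][1] = -4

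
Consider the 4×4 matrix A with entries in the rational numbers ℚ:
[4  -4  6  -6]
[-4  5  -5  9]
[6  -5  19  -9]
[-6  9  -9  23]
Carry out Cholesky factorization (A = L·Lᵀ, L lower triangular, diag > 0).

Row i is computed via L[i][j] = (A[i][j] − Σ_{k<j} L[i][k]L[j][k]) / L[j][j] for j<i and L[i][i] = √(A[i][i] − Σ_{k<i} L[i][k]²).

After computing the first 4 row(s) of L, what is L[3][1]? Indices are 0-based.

L[3][1] = 3

Step 1: L[0][0] = √(4) = 2.
  L[1][0] = (-4) / L[0][0] = -2.
Step 2: L[1][1] = √(1) = 1.
  L[2][0] = (6) / L[0][0] = 3.
  L[2][1] = (1) / L[1][1] = 1.
Step 3: L[2][2] = √(9) = 3.
  L[3][0] = (-6) / L[0][0] = -3.
  L[3][1] = (3) / L[1][1] = 3.
  L[3][2] = (-3) / L[2][2] = -1.
Step 4: L[3][3] = √(4) = 2.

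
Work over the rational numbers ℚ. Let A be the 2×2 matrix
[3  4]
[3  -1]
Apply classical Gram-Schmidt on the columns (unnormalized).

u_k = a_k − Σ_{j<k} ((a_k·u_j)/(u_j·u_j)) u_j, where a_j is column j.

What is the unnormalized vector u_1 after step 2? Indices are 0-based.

Step 1: u_0 = a_0 = (3, 3).
Step 2: u_1 = a_1 − (1/2)·u_0 = (5/2, -5/2).

u_1 = (5/2, -5/2)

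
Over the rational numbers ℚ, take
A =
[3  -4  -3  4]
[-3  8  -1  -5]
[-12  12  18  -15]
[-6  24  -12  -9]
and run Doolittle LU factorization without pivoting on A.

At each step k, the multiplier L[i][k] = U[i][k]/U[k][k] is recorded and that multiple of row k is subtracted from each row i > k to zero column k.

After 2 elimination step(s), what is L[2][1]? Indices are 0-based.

k=0: U[0][0]=3
  eliminate (1,0): mult=-1, new row 1: (0, 4, -4, -1); set L[1][0]=-1
  eliminate (2,0): mult=-4, new row 2: (0, -4, 6, 1); set L[2][0]=-4
  eliminate (3,0): mult=-2, new row 3: (0, 16, -18, -1); set L[3][0]=-2
k=1: U[1][1]=4
  eliminate (2,1): mult=-1, new row 2: (0, 0, 2, 0); set L[2][1]=-1
  eliminate (3,1): mult=4, new row 3: (0, 0, -2, 3); set L[3][1]=4

L[2][1] = -1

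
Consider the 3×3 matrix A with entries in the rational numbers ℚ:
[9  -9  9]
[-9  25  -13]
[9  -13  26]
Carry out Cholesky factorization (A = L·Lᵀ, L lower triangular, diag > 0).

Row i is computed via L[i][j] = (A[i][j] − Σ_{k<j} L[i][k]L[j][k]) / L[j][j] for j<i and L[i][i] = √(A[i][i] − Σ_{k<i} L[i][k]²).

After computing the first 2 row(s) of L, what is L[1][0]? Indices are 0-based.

Step 1: L[0][0] = √(9) = 3.
  L[1][0] = (-9) / L[0][0] = -3.
Step 2: L[1][1] = √(16) = 4.

L[1][0] = -3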